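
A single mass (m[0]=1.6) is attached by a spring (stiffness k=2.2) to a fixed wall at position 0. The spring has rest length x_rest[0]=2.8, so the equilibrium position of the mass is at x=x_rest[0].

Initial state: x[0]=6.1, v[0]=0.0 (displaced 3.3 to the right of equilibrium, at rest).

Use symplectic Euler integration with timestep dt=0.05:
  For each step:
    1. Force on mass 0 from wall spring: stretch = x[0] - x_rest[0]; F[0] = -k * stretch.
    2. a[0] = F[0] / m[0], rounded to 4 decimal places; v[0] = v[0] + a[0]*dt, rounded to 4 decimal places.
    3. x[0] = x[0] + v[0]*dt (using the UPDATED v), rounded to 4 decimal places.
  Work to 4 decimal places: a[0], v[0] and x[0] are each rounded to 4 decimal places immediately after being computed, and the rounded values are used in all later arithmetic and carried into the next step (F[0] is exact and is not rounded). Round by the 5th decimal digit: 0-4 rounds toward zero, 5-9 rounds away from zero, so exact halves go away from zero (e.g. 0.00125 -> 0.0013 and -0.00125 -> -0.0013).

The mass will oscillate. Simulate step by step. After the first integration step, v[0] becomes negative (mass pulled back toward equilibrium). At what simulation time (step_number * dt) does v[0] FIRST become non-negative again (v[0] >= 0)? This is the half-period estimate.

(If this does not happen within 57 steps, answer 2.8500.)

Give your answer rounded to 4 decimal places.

Answer: 2.7000

Derivation:
Step 0: x=[6.1000] v=[0.0000]
Step 1: x=[6.0887] v=[-0.2269]
Step 2: x=[6.0661] v=[-0.4530]
Step 3: x=[6.0322] v=[-0.6775]
Step 4: x=[5.9872] v=[-0.8997]
Step 5: x=[5.9313] v=[-1.1188]
Step 6: x=[5.8646] v=[-1.3341]
Step 7: x=[5.7874] v=[-1.5448]
Step 8: x=[5.6999] v=[-1.7502]
Step 9: x=[5.6024] v=[-1.9496]
Step 10: x=[5.4953] v=[-2.1423]
Step 11: x=[5.3789] v=[-2.3276]
Step 12: x=[5.2537] v=[-2.5049]
Step 13: x=[5.1200] v=[-2.6736]
Step 14: x=[4.9783] v=[-2.8331]
Step 15: x=[4.8292] v=[-2.9829]
Step 16: x=[4.6731] v=[-3.1224]
Step 17: x=[4.5105] v=[-3.2512]
Step 18: x=[4.3421] v=[-3.3688]
Step 19: x=[4.1684] v=[-3.4748]
Step 20: x=[3.9900] v=[-3.5689]
Step 21: x=[3.8075] v=[-3.6507]
Step 22: x=[3.6215] v=[-3.7200]
Step 23: x=[3.4327] v=[-3.7765]
Step 24: x=[3.2417] v=[-3.8200]
Step 25: x=[3.0492] v=[-3.8504]
Step 26: x=[2.8558] v=[-3.8675]
Step 27: x=[2.6622] v=[-3.8713]
Step 28: x=[2.4691] v=[-3.8618]
Step 29: x=[2.2771] v=[-3.8391]
Step 30: x=[2.0869] v=[-3.8032]
Step 31: x=[1.8992] v=[-3.7542]
Step 32: x=[1.7146] v=[-3.6923]
Step 33: x=[1.5337] v=[-3.6177]
Step 34: x=[1.3572] v=[-3.5306]
Step 35: x=[1.1856] v=[-3.4314]
Step 36: x=[1.0196] v=[-3.3204]
Step 37: x=[0.8597] v=[-3.1980]
Step 38: x=[0.7065] v=[-3.0646]
Step 39: x=[0.5605] v=[-2.9207]
Step 40: x=[0.4222] v=[-2.7667]
Step 41: x=[0.2920] v=[-2.6032]
Step 42: x=[0.1705] v=[-2.4308]
Step 43: x=[0.0580] v=[-2.2500]
Step 44: x=[-0.0451] v=[-2.0615]
Step 45: x=[-0.1384] v=[-1.8659]
Step 46: x=[-0.2216] v=[-1.6639]
Step 47: x=[-0.2944] v=[-1.4562]
Step 48: x=[-0.3566] v=[-1.2435]
Step 49: x=[-0.4079] v=[-1.0265]
Step 50: x=[-0.4482] v=[-0.8060]
Step 51: x=[-0.4773] v=[-0.5827]
Step 52: x=[-0.4952] v=[-0.3574]
Step 53: x=[-0.5017] v=[-0.1309]
Step 54: x=[-0.4969] v=[0.0961]
First v>=0 after going negative at step 54, time=2.7000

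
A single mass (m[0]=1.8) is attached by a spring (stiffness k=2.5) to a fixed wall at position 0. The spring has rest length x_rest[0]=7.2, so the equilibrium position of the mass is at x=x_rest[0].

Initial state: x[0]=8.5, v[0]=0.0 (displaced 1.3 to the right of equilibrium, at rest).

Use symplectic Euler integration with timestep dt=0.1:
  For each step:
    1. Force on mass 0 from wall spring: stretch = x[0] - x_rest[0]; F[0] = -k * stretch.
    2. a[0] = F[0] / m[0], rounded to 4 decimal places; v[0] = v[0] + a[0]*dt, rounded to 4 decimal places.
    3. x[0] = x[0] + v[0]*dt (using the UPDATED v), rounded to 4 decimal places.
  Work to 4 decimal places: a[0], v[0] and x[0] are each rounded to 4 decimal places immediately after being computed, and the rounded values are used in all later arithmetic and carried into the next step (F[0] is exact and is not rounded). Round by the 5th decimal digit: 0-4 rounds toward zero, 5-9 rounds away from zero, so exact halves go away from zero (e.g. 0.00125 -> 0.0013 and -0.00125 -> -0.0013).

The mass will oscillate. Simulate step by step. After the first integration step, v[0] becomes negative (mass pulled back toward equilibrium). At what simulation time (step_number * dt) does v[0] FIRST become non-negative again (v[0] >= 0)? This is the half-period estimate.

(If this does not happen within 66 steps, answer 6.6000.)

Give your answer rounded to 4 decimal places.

Step 0: x=[8.5000] v=[0.0000]
Step 1: x=[8.4819] v=[-0.1806]
Step 2: x=[8.4460] v=[-0.3586]
Step 3: x=[8.3928] v=[-0.5317]
Step 4: x=[8.3231] v=[-0.6974]
Step 5: x=[8.2378] v=[-0.8534]
Step 6: x=[8.1381] v=[-0.9975]
Step 7: x=[8.0253] v=[-1.1278]
Step 8: x=[7.9011] v=[-1.2424]
Step 9: x=[7.7671] v=[-1.3398]
Step 10: x=[7.6252] v=[-1.4186]
Step 11: x=[7.4774] v=[-1.4777]
Step 12: x=[7.3258] v=[-1.5162]
Step 13: x=[7.1724] v=[-1.5337]
Step 14: x=[7.0194] v=[-1.5299]
Step 15: x=[6.8689] v=[-1.5048]
Step 16: x=[6.7230] v=[-1.4588]
Step 17: x=[6.5837] v=[-1.3926]
Step 18: x=[6.4530] v=[-1.3070]
Step 19: x=[6.3327] v=[-1.2033]
Step 20: x=[6.2244] v=[-1.0828]
Step 21: x=[6.1297] v=[-0.9473]
Step 22: x=[6.0498] v=[-0.7987]
Step 23: x=[5.9859] v=[-0.6390]
Step 24: x=[5.9389] v=[-0.4704]
Step 25: x=[5.9094] v=[-0.2953]
Step 26: x=[5.8978] v=[-0.1161]
Step 27: x=[5.9043] v=[0.0648]
First v>=0 after going negative at step 27, time=2.7000

Answer: 2.7000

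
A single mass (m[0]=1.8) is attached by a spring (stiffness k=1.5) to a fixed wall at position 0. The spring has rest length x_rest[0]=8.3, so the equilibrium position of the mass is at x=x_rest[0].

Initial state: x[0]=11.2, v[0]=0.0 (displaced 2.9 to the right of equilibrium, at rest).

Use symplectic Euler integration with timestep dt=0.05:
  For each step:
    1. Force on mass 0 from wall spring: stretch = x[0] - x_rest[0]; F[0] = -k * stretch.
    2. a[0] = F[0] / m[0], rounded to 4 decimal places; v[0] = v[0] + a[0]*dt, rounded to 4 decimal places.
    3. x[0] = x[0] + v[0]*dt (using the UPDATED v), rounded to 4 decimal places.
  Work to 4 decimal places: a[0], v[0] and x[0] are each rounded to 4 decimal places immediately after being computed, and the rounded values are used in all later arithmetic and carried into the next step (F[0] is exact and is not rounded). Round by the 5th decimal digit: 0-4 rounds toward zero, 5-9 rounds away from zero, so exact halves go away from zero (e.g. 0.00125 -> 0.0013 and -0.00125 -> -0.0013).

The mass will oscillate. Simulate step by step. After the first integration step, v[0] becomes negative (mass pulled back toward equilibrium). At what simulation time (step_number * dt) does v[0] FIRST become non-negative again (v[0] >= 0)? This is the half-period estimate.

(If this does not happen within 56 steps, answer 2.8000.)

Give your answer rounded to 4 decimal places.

Answer: 2.8000

Derivation:
Step 0: x=[11.2000] v=[0.0000]
Step 1: x=[11.1940] v=[-0.1208]
Step 2: x=[11.1819] v=[-0.2414]
Step 3: x=[11.1638] v=[-0.3615]
Step 4: x=[11.1398] v=[-0.4808]
Step 5: x=[11.1098] v=[-0.5991]
Step 6: x=[11.0740] v=[-0.7162]
Step 7: x=[11.0324] v=[-0.8318]
Step 8: x=[10.9851] v=[-0.9457]
Step 9: x=[10.9322] v=[-1.0576]
Step 10: x=[10.8738] v=[-1.1673]
Step 11: x=[10.8101] v=[-1.2745]
Step 12: x=[10.7411] v=[-1.3791]
Step 13: x=[10.6671] v=[-1.4808]
Step 14: x=[10.5881] v=[-1.5794]
Step 15: x=[10.5044] v=[-1.6747]
Step 16: x=[10.4161] v=[-1.7666]
Step 17: x=[10.3234] v=[-1.8548]
Step 18: x=[10.2264] v=[-1.9391]
Step 19: x=[10.1254] v=[-2.0194]
Step 20: x=[10.0206] v=[-2.0955]
Step 21: x=[9.9122] v=[-2.1672]
Step 22: x=[9.8005] v=[-2.2344]
Step 23: x=[9.6857] v=[-2.2969]
Step 24: x=[9.5680] v=[-2.3546]
Step 25: x=[9.4476] v=[-2.4074]
Step 26: x=[9.3248] v=[-2.4552]
Step 27: x=[9.1999] v=[-2.4979]
Step 28: x=[9.0731] v=[-2.5354]
Step 29: x=[8.9447] v=[-2.5676]
Step 30: x=[8.8150] v=[-2.5945]
Step 31: x=[8.6842] v=[-2.6160]
Step 32: x=[8.5526] v=[-2.6320]
Step 33: x=[8.4205] v=[-2.6425]
Step 34: x=[8.2881] v=[-2.6475]
Step 35: x=[8.1558] v=[-2.6470]
Step 36: x=[8.0238] v=[-2.6410]
Step 37: x=[7.8923] v=[-2.6295]
Step 38: x=[7.7617] v=[-2.6125]
Step 39: x=[7.6322] v=[-2.5901]
Step 40: x=[7.5041] v=[-2.5623]
Step 41: x=[7.3776] v=[-2.5291]
Step 42: x=[7.2531] v=[-2.4907]
Step 43: x=[7.1307] v=[-2.4471]
Step 44: x=[7.0108] v=[-2.3984]
Step 45: x=[6.8936] v=[-2.3447]
Step 46: x=[6.7793] v=[-2.2861]
Step 47: x=[6.6682] v=[-2.2227]
Step 48: x=[6.5605] v=[-2.1547]
Step 49: x=[6.4564] v=[-2.0822]
Step 50: x=[6.3561] v=[-2.0054]
Step 51: x=[6.2599] v=[-1.9244]
Step 52: x=[6.1679] v=[-1.8394]
Step 53: x=[6.0804] v=[-1.7506]
Step 54: x=[5.9975] v=[-1.6581]
Step 55: x=[5.9194] v=[-1.5622]
Step 56: x=[5.8463] v=[-1.4630]
v[0] did not become non-negative within 56 steps; using fallback time=2.8000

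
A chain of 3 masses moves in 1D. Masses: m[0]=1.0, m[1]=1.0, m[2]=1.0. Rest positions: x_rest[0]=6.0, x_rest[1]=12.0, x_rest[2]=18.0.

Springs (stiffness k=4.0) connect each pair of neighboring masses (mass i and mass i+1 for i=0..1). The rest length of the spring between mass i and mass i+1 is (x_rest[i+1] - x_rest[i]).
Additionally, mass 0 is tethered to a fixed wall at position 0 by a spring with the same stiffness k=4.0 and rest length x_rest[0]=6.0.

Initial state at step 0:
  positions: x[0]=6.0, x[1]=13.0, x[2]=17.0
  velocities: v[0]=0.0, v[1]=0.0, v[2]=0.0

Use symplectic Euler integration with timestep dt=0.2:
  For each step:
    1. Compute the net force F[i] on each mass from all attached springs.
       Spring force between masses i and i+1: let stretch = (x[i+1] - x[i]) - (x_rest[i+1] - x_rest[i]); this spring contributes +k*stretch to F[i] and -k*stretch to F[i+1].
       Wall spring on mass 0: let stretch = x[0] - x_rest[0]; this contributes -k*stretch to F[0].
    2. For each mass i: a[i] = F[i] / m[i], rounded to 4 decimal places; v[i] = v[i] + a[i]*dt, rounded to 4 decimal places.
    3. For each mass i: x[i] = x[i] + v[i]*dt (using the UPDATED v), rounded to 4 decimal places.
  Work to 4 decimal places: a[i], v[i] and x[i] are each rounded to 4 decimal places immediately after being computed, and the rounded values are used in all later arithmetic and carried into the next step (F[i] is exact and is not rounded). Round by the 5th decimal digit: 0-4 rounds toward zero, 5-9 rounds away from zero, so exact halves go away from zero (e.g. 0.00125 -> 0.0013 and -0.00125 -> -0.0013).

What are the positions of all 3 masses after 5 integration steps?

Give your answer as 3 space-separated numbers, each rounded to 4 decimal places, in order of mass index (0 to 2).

Answer: 5.7330 11.1477 18.6916

Derivation:
Step 0: x=[6.0000 13.0000 17.0000] v=[0.0000 0.0000 0.0000]
Step 1: x=[6.1600 12.5200 17.3200] v=[0.8000 -2.4000 1.6000]
Step 2: x=[6.3520 11.7904 17.8320] v=[0.9600 -3.6480 2.5600]
Step 3: x=[6.3978 11.1573 18.3373] v=[0.2291 -3.1654 2.5267]
Step 4: x=[6.1815 10.9115 18.6538] v=[-1.0815 -1.2290 1.5827]
Step 5: x=[5.7330 11.1477 18.6916] v=[-2.2427 1.1808 0.1889]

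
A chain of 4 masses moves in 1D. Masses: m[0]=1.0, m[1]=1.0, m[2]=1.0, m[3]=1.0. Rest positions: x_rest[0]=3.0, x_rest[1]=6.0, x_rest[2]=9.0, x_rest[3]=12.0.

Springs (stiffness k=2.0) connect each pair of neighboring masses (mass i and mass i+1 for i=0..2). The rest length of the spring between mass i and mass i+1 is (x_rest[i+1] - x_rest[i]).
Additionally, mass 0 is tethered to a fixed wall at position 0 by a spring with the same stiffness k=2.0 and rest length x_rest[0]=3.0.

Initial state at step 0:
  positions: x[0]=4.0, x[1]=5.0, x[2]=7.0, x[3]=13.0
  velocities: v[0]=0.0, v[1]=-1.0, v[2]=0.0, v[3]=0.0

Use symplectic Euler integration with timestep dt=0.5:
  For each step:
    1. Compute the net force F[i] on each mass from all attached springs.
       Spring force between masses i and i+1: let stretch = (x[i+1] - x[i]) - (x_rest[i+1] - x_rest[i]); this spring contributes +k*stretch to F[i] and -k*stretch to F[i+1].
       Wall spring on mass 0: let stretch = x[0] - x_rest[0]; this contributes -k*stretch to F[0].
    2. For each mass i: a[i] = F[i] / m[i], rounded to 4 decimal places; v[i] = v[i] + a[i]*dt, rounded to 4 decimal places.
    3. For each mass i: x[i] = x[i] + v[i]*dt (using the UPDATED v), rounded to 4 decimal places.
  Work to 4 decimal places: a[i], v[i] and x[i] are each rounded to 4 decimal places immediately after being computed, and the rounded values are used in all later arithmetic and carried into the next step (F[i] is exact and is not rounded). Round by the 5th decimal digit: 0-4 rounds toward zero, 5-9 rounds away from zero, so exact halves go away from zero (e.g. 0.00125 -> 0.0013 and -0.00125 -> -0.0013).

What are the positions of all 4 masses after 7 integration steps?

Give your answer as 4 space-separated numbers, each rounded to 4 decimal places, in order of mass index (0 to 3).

Answer: 1.5625 6.2579 9.5626 10.8048

Derivation:
Step 0: x=[4.0000 5.0000 7.0000 13.0000] v=[0.0000 -1.0000 0.0000 0.0000]
Step 1: x=[2.5000 5.0000 9.0000 11.5000] v=[-3.0000 0.0000 4.0000 -3.0000]
Step 2: x=[1.0000 5.7500 10.2500 10.2500] v=[-3.0000 1.5000 2.5000 -2.5000]
Step 3: x=[1.3750 6.3750 9.2500 10.5000] v=[0.7500 1.2500 -2.0000 0.5000]
Step 4: x=[3.5625 5.9375 7.4375 11.6250] v=[4.3750 -0.8750 -3.6250 2.2500]
Step 5: x=[5.1563 5.0625 6.9688 12.1563] v=[3.1875 -1.7500 -0.9375 1.0625]
Step 6: x=[4.1250 5.1876 8.1407 11.5938] v=[-2.0626 0.2501 2.3437 -1.1250]
Step 7: x=[1.5625 6.2579 9.5626 10.8048] v=[-5.1250 2.1406 2.8437 -1.5781]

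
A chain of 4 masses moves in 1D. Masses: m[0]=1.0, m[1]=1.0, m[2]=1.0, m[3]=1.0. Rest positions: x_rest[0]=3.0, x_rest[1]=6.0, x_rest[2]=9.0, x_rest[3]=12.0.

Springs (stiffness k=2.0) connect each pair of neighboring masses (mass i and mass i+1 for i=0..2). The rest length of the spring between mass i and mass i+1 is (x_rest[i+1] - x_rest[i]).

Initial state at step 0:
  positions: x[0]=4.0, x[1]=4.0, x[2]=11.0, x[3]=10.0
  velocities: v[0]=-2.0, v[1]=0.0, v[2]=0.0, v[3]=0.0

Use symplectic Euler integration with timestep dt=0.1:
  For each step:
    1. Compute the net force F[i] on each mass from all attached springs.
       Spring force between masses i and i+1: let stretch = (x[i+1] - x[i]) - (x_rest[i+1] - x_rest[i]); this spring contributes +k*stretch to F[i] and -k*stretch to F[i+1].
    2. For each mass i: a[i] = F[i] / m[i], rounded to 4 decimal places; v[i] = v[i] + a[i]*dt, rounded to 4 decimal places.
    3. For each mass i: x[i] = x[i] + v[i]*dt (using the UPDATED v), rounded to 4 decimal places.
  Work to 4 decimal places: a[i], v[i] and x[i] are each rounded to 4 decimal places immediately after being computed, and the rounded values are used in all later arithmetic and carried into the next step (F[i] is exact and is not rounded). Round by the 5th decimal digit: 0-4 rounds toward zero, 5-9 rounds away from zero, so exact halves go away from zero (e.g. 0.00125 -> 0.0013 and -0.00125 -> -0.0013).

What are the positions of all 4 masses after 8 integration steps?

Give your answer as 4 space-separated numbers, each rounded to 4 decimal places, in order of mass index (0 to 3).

Step 0: x=[4.0000 4.0000 11.0000 10.0000] v=[-2.0000 0.0000 0.0000 0.0000]
Step 1: x=[3.7400 4.1400 10.8400 10.0800] v=[-2.6000 1.4000 -1.6000 0.8000]
Step 2: x=[3.4280 4.4060 10.5308 10.2352] v=[-3.1200 2.6600 -3.0920 1.5520]
Step 3: x=[3.0756 4.7749 10.0932 10.4563] v=[-3.5244 3.6894 -4.3761 2.2111]
Step 4: x=[2.6972 5.2162 9.5565 10.7302] v=[-3.7845 4.4132 -5.3671 2.7385]
Step 5: x=[2.3091 5.6940 8.9565 11.0406] v=[-3.8807 4.7775 -6.0004 3.1038]
Step 6: x=[1.9287 6.1693 8.3329 11.3693] v=[-3.8037 4.7530 -6.2361 3.2870]
Step 7: x=[1.5731 6.6031 7.7268 11.6973] v=[-3.5556 4.3376 -6.0615 3.2797]
Step 8: x=[1.2581 6.9587 7.1776 12.0059] v=[-3.1496 3.5563 -5.4921 3.0856]

Answer: 1.2581 6.9587 7.1776 12.0059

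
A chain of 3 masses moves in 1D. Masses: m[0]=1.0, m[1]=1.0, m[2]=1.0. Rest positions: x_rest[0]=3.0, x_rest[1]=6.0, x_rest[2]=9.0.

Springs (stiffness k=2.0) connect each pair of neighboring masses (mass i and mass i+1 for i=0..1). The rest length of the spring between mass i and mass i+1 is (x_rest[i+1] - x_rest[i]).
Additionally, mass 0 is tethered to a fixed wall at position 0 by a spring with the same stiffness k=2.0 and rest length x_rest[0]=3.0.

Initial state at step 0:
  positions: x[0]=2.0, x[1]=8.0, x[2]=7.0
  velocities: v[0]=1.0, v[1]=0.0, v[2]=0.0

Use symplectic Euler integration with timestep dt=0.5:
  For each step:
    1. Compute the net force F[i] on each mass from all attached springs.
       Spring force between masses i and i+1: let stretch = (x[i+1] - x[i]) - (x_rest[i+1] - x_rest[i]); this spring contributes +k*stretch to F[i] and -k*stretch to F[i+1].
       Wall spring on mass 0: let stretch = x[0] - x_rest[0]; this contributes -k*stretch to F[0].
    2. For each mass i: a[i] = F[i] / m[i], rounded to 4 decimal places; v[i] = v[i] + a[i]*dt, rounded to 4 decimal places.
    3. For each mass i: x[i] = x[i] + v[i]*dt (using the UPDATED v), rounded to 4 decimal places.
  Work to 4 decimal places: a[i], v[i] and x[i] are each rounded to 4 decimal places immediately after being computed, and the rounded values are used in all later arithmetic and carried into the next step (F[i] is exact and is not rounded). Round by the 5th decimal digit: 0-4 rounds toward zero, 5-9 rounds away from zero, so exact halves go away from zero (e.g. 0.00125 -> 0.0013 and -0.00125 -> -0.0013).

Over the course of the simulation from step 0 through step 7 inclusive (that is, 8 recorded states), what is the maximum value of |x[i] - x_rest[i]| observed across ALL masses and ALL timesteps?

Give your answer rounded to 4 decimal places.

Step 0: x=[2.0000 8.0000 7.0000] v=[1.0000 0.0000 0.0000]
Step 1: x=[4.5000 4.5000 9.0000] v=[5.0000 -7.0000 4.0000]
Step 2: x=[4.7500 3.2500 10.2500] v=[0.5000 -2.5000 2.5000]
Step 3: x=[1.8750 6.2500 9.5000] v=[-5.7500 6.0000 -1.5000]
Step 4: x=[0.2500 8.6875 8.6250] v=[-3.2500 4.8750 -1.7500]
Step 5: x=[2.7188 6.8750 9.2813] v=[4.9375 -3.6250 1.3125]
Step 6: x=[5.9063 4.1876 10.2344] v=[6.3749 -5.3749 1.9062]
Step 7: x=[5.2813 5.3829 9.6641] v=[-1.2501 2.3906 -1.1406]
Max displacement = 2.9063

Answer: 2.9063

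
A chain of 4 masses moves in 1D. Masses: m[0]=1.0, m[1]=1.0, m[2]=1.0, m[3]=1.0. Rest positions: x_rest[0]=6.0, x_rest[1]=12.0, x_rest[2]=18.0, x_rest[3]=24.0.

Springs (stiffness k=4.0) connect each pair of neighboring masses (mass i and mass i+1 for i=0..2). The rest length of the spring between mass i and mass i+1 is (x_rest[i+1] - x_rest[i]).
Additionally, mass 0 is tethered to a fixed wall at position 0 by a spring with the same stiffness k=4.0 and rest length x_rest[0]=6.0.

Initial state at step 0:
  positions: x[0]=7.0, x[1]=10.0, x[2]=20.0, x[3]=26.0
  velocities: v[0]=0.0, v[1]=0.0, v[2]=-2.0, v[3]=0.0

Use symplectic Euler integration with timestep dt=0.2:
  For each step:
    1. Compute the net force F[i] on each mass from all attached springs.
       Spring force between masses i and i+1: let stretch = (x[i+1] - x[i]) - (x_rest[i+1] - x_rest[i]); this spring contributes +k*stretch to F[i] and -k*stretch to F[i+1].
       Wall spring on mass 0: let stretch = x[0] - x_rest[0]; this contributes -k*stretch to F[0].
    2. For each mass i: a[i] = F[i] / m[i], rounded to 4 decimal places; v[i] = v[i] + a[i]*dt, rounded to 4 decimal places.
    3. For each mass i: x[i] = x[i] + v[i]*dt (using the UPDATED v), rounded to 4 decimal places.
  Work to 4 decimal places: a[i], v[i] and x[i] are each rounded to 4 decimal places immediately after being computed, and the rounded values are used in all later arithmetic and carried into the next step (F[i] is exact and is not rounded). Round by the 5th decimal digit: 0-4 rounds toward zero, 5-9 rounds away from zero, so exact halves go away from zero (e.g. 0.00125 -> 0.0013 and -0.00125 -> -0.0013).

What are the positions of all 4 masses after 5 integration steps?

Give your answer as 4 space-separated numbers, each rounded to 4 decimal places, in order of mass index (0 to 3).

Step 0: x=[7.0000 10.0000 20.0000 26.0000] v=[0.0000 0.0000 -2.0000 0.0000]
Step 1: x=[6.3600 11.1200 18.9600 26.0000] v=[-3.2000 5.6000 -5.2000 0.0000]
Step 2: x=[5.4640 12.7328 17.7920 25.8336] v=[-4.4800 8.0640 -5.8400 -0.8320]
Step 3: x=[4.8568 13.9921 17.1012 25.3405] v=[-3.0362 6.2963 -3.4541 -2.4653]
Step 4: x=[4.9341 14.2872 17.2312 24.4892] v=[0.3866 1.4753 0.6501 -4.2567]
Step 5: x=[5.7185 13.5568 18.0515 23.4366] v=[3.9218 -3.6520 4.1013 -5.2631]

Answer: 5.7185 13.5568 18.0515 23.4366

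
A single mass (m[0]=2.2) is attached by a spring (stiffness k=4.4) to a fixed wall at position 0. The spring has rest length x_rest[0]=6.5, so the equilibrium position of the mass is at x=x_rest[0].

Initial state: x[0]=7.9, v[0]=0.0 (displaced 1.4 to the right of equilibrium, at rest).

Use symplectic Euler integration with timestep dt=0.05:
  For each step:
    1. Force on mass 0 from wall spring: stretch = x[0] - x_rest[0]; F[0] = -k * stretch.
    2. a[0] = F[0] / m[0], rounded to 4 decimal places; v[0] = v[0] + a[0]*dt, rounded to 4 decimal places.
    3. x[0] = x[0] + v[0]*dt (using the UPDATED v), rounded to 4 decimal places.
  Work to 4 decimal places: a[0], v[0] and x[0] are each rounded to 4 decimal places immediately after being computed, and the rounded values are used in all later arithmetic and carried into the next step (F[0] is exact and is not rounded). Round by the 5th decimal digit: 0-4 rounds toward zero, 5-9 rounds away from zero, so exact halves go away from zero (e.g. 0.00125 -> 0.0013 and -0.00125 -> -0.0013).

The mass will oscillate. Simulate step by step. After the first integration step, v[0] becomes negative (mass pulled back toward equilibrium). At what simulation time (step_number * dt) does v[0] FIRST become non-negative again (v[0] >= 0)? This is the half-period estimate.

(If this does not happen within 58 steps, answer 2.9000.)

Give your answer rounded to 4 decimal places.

Answer: 2.2500

Derivation:
Step 0: x=[7.9000] v=[0.0000]
Step 1: x=[7.8930] v=[-0.1400]
Step 2: x=[7.8790] v=[-0.2793]
Step 3: x=[7.8581] v=[-0.4172]
Step 4: x=[7.8305] v=[-0.5530]
Step 5: x=[7.7962] v=[-0.6861]
Step 6: x=[7.7554] v=[-0.8157]
Step 7: x=[7.7083] v=[-0.9412]
Step 8: x=[7.6552] v=[-1.0620]
Step 9: x=[7.5963] v=[-1.1775]
Step 10: x=[7.5319] v=[-1.2871]
Step 11: x=[7.4624] v=[-1.3903]
Step 12: x=[7.3881] v=[-1.4865]
Step 13: x=[7.3093] v=[-1.5753]
Step 14: x=[7.2265] v=[-1.6562]
Step 15: x=[7.1401] v=[-1.7289]
Step 16: x=[7.0505] v=[-1.7929]
Step 17: x=[6.9581] v=[-1.8480]
Step 18: x=[6.8634] v=[-1.8938]
Step 19: x=[6.7669] v=[-1.9301]
Step 20: x=[6.6691] v=[-1.9568]
Step 21: x=[6.5704] v=[-1.9737]
Step 22: x=[6.4714] v=[-1.9807]
Step 23: x=[6.3725] v=[-1.9778]
Step 24: x=[6.2742] v=[-1.9651]
Step 25: x=[6.1771] v=[-1.9425]
Step 26: x=[6.0816] v=[-1.9102]
Step 27: x=[5.9882] v=[-1.8684]
Step 28: x=[5.8973] v=[-1.8172]
Step 29: x=[5.8095] v=[-1.7569]
Step 30: x=[5.7251] v=[-1.6879]
Step 31: x=[5.6446] v=[-1.6104]
Step 32: x=[5.5684] v=[-1.5249]
Step 33: x=[5.4968] v=[-1.4317]
Step 34: x=[5.4302] v=[-1.3314]
Step 35: x=[5.3690] v=[-1.2244]
Step 36: x=[5.3134] v=[-1.1113]
Step 37: x=[5.2638] v=[-0.9926]
Step 38: x=[5.2204] v=[-0.8690]
Step 39: x=[5.1834] v=[-0.7410]
Step 40: x=[5.1529] v=[-0.6093]
Step 41: x=[5.1292] v=[-0.4746]
Step 42: x=[5.1123] v=[-0.3375]
Step 43: x=[5.1024] v=[-0.1987]
Step 44: x=[5.0995] v=[-0.0589]
Step 45: x=[5.1036] v=[0.0812]
First v>=0 after going negative at step 45, time=2.2500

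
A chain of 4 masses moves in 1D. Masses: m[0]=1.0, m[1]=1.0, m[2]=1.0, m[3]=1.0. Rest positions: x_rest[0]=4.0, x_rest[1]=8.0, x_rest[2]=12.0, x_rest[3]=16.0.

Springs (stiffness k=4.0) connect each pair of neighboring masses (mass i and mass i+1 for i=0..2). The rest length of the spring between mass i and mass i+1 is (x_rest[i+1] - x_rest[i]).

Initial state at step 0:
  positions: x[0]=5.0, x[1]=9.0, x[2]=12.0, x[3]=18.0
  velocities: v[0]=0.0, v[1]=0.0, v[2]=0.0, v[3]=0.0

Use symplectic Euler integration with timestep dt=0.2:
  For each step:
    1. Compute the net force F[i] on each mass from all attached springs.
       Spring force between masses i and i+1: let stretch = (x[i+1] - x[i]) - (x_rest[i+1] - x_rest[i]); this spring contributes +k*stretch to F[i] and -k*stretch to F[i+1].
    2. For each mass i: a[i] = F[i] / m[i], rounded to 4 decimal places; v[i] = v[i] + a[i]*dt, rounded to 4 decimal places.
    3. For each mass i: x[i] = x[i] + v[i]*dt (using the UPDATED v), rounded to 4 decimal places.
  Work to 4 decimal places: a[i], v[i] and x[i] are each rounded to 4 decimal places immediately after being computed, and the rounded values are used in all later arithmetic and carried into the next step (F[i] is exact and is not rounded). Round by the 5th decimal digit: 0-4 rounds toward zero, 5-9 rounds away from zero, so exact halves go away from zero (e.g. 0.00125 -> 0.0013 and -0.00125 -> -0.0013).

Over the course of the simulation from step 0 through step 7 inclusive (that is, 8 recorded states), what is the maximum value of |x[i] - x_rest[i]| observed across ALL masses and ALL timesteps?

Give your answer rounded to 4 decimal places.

Step 0: x=[5.0000 9.0000 12.0000 18.0000] v=[0.0000 0.0000 0.0000 0.0000]
Step 1: x=[5.0000 8.8400 12.4800 17.6800] v=[0.0000 -0.8000 2.4000 -1.6000]
Step 2: x=[4.9744 8.6480 13.2096 17.1680] v=[-0.1280 -0.9600 3.6480 -2.5600]
Step 3: x=[4.8966 8.5981 13.8427 16.6627] v=[-0.3891 -0.2496 3.1654 -2.5267]
Step 4: x=[4.7710 8.7951 14.0878 16.3462] v=[-0.6279 0.9849 1.2257 -1.5827]
Step 5: x=[4.6493 9.1951 13.8475 16.3083] v=[-0.6086 1.9998 -1.2017 -0.1894]
Step 6: x=[4.6149 9.6121 13.2565 16.5167] v=[-0.1720 2.0851 -2.9550 1.0420]
Step 7: x=[4.7401 9.8127 12.6040 16.8435] v=[0.6258 1.0029 -3.2624 1.6338]
Max displacement = 2.0878

Answer: 2.0878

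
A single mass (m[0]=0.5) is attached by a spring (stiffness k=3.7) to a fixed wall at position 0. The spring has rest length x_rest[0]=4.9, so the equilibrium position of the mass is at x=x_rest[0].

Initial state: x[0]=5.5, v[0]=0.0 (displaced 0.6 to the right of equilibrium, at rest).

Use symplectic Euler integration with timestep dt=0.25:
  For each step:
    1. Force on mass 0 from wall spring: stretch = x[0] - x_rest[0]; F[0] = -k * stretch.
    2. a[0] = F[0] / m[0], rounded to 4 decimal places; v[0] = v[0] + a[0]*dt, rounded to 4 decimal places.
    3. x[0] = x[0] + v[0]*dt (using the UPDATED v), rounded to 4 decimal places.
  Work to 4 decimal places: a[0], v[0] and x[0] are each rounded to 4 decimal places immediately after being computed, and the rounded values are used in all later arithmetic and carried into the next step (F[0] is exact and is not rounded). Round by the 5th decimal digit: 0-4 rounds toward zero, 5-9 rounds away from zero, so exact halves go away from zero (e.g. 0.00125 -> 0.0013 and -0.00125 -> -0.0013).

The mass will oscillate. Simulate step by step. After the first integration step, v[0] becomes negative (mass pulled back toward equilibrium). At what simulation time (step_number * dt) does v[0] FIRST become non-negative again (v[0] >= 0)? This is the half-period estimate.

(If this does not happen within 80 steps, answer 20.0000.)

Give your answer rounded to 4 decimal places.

Step 0: x=[5.5000] v=[0.0000]
Step 1: x=[5.2225] v=[-1.1100]
Step 2: x=[4.7959] v=[-1.7066]
Step 3: x=[4.4174] v=[-1.5140]
Step 4: x=[4.2621] v=[-0.6212]
Step 5: x=[4.4018] v=[0.5589]
First v>=0 after going negative at step 5, time=1.2500

Answer: 1.2500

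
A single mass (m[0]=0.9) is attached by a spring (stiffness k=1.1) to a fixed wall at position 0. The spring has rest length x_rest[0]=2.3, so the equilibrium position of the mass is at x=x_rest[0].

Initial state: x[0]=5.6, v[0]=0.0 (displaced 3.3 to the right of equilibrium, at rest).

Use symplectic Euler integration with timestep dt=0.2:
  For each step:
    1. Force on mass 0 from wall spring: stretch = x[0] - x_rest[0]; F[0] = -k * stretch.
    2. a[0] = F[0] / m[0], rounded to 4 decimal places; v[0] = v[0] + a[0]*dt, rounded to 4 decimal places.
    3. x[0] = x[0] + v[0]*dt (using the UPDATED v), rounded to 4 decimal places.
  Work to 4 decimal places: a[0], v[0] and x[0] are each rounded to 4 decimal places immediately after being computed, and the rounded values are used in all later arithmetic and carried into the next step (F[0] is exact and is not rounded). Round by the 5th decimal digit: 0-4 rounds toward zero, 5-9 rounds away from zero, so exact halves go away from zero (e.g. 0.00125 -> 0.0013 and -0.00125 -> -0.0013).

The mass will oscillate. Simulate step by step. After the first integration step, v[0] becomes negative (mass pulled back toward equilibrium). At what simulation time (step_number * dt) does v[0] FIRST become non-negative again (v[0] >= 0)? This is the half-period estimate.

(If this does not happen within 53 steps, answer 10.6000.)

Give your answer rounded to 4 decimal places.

Step 0: x=[5.6000] v=[0.0000]
Step 1: x=[5.4387] v=[-0.8067]
Step 2: x=[5.1239] v=[-1.5739]
Step 3: x=[4.6711] v=[-2.2642]
Step 4: x=[4.1023] v=[-2.8438]
Step 5: x=[3.4454] v=[-3.2844]
Step 6: x=[2.7325] v=[-3.5644]
Step 7: x=[1.9985] v=[-3.6701]
Step 8: x=[1.2792] v=[-3.5964]
Step 9: x=[0.6098] v=[-3.3469]
Step 10: x=[0.0231] v=[-2.9337]
Step 11: x=[-0.4523] v=[-2.3771]
Step 12: x=[-0.7932] v=[-1.7043]
Step 13: x=[-0.9828] v=[-0.9482]
Step 14: x=[-1.0119] v=[-0.1457]
Step 15: x=[-0.8791] v=[0.6639]
First v>=0 after going negative at step 15, time=3.0000

Answer: 3.0000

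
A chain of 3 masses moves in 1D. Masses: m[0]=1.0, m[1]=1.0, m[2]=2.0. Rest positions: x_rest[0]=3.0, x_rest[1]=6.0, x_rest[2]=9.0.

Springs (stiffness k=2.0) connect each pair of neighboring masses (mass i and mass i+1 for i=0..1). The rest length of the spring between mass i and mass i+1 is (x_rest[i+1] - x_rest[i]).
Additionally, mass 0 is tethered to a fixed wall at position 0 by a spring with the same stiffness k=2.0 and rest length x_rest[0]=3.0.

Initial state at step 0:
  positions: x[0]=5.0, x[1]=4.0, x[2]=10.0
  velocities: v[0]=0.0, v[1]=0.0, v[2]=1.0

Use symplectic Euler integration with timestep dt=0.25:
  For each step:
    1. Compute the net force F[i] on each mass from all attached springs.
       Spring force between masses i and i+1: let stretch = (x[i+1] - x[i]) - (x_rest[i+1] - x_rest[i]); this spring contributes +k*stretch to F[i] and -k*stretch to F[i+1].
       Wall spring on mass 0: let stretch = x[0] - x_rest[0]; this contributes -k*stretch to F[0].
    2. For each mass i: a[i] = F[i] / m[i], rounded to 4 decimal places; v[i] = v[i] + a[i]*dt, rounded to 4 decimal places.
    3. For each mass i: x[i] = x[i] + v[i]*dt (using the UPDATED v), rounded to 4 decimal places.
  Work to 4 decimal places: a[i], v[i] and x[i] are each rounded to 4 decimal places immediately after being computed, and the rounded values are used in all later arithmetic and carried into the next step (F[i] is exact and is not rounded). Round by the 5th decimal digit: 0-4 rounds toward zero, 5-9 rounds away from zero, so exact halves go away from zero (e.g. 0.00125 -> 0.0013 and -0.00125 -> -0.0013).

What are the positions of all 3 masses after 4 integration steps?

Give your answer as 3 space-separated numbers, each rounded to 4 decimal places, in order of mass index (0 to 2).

Step 0: x=[5.0000 4.0000 10.0000] v=[0.0000 0.0000 1.0000]
Step 1: x=[4.2500 4.8750 10.0625] v=[-3.0000 3.5000 0.2500]
Step 2: x=[3.0469 6.3203 9.9883] v=[-4.8125 5.7813 -0.2969]
Step 3: x=[1.8721 7.8150 9.8723] v=[-4.6993 5.9786 -0.4639]
Step 4: x=[1.2061 8.8240 9.8153] v=[-2.6639 4.0358 -0.2282]

Answer: 1.2061 8.8240 9.8153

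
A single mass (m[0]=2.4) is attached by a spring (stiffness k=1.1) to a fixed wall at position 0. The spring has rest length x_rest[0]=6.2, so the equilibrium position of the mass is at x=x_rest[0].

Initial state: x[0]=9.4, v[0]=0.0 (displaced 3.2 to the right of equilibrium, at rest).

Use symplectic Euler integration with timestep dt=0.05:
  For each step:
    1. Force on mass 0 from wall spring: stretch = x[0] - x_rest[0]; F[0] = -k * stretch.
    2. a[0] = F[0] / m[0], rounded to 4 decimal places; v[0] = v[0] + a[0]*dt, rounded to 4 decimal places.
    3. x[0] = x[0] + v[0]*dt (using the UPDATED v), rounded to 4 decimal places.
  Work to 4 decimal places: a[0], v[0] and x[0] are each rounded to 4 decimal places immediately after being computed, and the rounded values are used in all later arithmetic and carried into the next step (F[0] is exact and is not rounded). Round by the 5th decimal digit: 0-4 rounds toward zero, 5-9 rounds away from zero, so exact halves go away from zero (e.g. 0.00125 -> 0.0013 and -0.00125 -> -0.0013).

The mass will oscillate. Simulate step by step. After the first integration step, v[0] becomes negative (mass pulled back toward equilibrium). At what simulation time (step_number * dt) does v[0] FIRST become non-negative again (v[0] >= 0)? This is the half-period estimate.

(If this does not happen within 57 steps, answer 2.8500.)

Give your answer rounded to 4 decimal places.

Step 0: x=[9.4000] v=[0.0000]
Step 1: x=[9.3963] v=[-0.0733]
Step 2: x=[9.3890] v=[-0.1466]
Step 3: x=[9.3780] v=[-0.2197]
Step 4: x=[9.3634] v=[-0.2925]
Step 5: x=[9.3452] v=[-0.3650]
Step 6: x=[9.3233] v=[-0.4371]
Step 7: x=[9.2979] v=[-0.5087]
Step 8: x=[9.2689] v=[-0.5797]
Step 9: x=[9.2364] v=[-0.6500]
Step 10: x=[9.2004] v=[-0.7196]
Step 11: x=[9.1610] v=[-0.7884]
Step 12: x=[9.1182] v=[-0.8563]
Step 13: x=[9.0720] v=[-0.9232]
Step 14: x=[9.0226] v=[-0.9890]
Step 15: x=[8.9699] v=[-1.0537]
Step 16: x=[8.9140] v=[-1.1172]
Step 17: x=[8.8550] v=[-1.1794]
Step 18: x=[8.7930] v=[-1.2402]
Step 19: x=[8.7280] v=[-1.2996]
Step 20: x=[8.6601] v=[-1.3575]
Step 21: x=[8.5894] v=[-1.4139]
Step 22: x=[8.5160] v=[-1.4687]
Step 23: x=[8.4399] v=[-1.5218]
Step 24: x=[8.3612] v=[-1.5731]
Step 25: x=[8.2801] v=[-1.6226]
Step 26: x=[8.1966] v=[-1.6703]
Step 27: x=[8.1108] v=[-1.7161]
Step 28: x=[8.0228] v=[-1.7599]
Step 29: x=[7.9327] v=[-1.8017]
Step 30: x=[7.8406] v=[-1.8414]
Step 31: x=[7.7467] v=[-1.8790]
Step 32: x=[7.6510] v=[-1.9144]
Step 33: x=[7.5536] v=[-1.9477]
Step 34: x=[7.4547] v=[-1.9787]
Step 35: x=[7.3543] v=[-2.0075]
Step 36: x=[7.2526] v=[-2.0340]
Step 37: x=[7.1497] v=[-2.0581]
Step 38: x=[7.0457] v=[-2.0799]
Step 39: x=[6.9407] v=[-2.0993]
Step 40: x=[6.8349] v=[-2.1163]
Step 41: x=[6.7284] v=[-2.1309]
Step 42: x=[6.6213] v=[-2.1430]
Step 43: x=[6.5137] v=[-2.1527]
Step 44: x=[6.4057] v=[-2.1599]
Step 45: x=[6.2975] v=[-2.1646]
Step 46: x=[6.1892] v=[-2.1668]
Step 47: x=[6.0809] v=[-2.1666]
Step 48: x=[5.9727] v=[-2.1639]
Step 49: x=[5.8648] v=[-2.1587]
Step 50: x=[5.7573] v=[-2.1510]
Step 51: x=[5.6503] v=[-2.1409]
Step 52: x=[5.5439] v=[-2.1283]
Step 53: x=[5.4382] v=[-2.1133]
Step 54: x=[5.3334] v=[-2.0958]
Step 55: x=[5.2296] v=[-2.0759]
Step 56: x=[5.1269] v=[-2.0537]
Step 57: x=[5.0254] v=[-2.0291]
v[0] did not become non-negative within 57 steps; using fallback time=2.8500

Answer: 2.8500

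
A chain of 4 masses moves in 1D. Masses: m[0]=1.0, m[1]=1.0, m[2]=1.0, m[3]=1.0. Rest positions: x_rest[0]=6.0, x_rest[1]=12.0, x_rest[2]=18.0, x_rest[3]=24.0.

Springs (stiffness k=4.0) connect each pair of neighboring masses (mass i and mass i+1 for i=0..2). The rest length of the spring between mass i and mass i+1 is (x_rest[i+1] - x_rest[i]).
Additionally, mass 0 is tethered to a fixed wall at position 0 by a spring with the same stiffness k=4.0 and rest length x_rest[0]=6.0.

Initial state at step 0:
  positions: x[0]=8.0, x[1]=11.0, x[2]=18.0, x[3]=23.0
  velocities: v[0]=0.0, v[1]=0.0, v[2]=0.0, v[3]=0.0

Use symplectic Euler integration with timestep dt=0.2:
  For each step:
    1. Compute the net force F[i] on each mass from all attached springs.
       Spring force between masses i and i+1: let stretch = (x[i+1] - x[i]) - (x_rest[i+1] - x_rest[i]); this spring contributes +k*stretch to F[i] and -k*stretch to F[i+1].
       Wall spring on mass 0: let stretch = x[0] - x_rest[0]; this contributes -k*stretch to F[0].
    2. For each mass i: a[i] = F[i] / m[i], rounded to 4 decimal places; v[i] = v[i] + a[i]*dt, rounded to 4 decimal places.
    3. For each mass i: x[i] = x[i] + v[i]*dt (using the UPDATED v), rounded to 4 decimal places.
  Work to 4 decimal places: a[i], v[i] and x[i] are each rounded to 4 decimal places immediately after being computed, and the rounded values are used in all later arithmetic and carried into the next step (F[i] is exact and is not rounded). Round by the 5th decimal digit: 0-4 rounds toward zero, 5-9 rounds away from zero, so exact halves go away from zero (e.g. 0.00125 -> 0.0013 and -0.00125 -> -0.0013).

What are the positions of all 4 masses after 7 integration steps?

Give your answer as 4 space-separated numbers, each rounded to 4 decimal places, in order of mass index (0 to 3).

Answer: 5.9263 10.1182 18.7948 24.0708

Derivation:
Step 0: x=[8.0000 11.0000 18.0000 23.0000] v=[0.0000 0.0000 0.0000 0.0000]
Step 1: x=[7.2000 11.6400 17.6800 23.1600] v=[-4.0000 3.2000 -1.6000 0.8000]
Step 2: x=[5.9584 12.5360 17.2704 23.4032] v=[-6.2080 4.4800 -2.0480 1.2160]
Step 3: x=[4.8159 13.1371 17.0845 23.6252] v=[-5.7126 3.0054 -0.9293 1.1098]
Step 4: x=[4.2342 13.0384 17.3136 23.7606] v=[-2.9084 -0.4936 1.1453 0.6772]
Step 5: x=[4.3837 12.2150 17.8901 23.8245] v=[0.7476 -4.1168 2.8827 0.3196]
Step 6: x=[5.0848 11.0466 18.5081 23.8989] v=[3.5057 -5.8418 3.0901 0.3721]
Step 7: x=[5.9263 10.1182 18.7948 24.0708] v=[4.2073 -4.6420 1.4335 0.8595]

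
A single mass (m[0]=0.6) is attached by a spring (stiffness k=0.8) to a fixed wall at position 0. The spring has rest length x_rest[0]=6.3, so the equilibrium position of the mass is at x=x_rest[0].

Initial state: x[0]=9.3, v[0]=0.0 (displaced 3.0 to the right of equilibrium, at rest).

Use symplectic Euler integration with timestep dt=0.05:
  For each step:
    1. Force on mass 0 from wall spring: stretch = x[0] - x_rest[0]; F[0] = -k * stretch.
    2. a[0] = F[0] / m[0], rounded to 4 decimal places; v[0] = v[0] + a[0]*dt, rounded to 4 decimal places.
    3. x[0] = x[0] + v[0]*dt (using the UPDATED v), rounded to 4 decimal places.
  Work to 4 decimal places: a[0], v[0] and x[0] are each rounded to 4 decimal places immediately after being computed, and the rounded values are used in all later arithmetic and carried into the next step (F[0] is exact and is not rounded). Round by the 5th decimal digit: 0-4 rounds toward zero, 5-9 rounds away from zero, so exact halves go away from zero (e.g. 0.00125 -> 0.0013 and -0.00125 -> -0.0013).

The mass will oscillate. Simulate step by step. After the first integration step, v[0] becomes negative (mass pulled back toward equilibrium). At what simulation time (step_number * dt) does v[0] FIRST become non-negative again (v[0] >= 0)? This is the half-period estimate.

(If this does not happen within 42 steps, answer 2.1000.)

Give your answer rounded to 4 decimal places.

Step 0: x=[9.3000] v=[0.0000]
Step 1: x=[9.2900] v=[-0.2000]
Step 2: x=[9.2700] v=[-0.3993]
Step 3: x=[9.2401] v=[-0.5973]
Step 4: x=[9.2004] v=[-0.7933]
Step 5: x=[9.1511] v=[-0.9867]
Step 6: x=[9.0923] v=[-1.1768]
Step 7: x=[9.0242] v=[-1.3630]
Step 8: x=[8.9470] v=[-1.5446]
Step 9: x=[8.8609] v=[-1.7211]
Step 10: x=[8.7663] v=[-1.8918]
Step 11: x=[8.6635] v=[-2.0562]
Step 12: x=[8.5528] v=[-2.2138]
Step 13: x=[8.4346] v=[-2.3640]
Step 14: x=[8.3093] v=[-2.5063]
Step 15: x=[8.1773] v=[-2.6403]
Step 16: x=[8.0390] v=[-2.7655]
Step 17: x=[7.8949] v=[-2.8814]
Step 18: x=[7.7455] v=[-2.9877]
Step 19: x=[7.5913] v=[-3.0841]
Step 20: x=[7.4328] v=[-3.1702]
Step 21: x=[7.2705] v=[-3.2457]
Step 22: x=[7.1050] v=[-3.3104]
Step 23: x=[6.9368] v=[-3.3641]
Step 24: x=[6.7665] v=[-3.4066]
Step 25: x=[6.5946] v=[-3.4377]
Step 26: x=[6.4217] v=[-3.4573]
Step 27: x=[6.2484] v=[-3.4654]
Step 28: x=[6.0753] v=[-3.4620]
Step 29: x=[5.9030] v=[-3.4470]
Step 30: x=[5.7320] v=[-3.4205]
Step 31: x=[5.5629] v=[-3.3826]
Step 32: x=[5.3962] v=[-3.3335]
Step 33: x=[5.2325] v=[-3.2732]
Step 34: x=[5.0724] v=[-3.2020]
Step 35: x=[4.9164] v=[-3.1202]
Step 36: x=[4.7650] v=[-3.0280]
Step 37: x=[4.6187] v=[-2.9257]
Step 38: x=[4.4780] v=[-2.8136]
Step 39: x=[4.3434] v=[-2.6921]
Step 40: x=[4.2153] v=[-2.5617]
Step 41: x=[4.0942] v=[-2.4227]
Step 42: x=[3.9804] v=[-2.2756]
v[0] did not become non-negative within 42 steps; using fallback time=2.1000

Answer: 2.1000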